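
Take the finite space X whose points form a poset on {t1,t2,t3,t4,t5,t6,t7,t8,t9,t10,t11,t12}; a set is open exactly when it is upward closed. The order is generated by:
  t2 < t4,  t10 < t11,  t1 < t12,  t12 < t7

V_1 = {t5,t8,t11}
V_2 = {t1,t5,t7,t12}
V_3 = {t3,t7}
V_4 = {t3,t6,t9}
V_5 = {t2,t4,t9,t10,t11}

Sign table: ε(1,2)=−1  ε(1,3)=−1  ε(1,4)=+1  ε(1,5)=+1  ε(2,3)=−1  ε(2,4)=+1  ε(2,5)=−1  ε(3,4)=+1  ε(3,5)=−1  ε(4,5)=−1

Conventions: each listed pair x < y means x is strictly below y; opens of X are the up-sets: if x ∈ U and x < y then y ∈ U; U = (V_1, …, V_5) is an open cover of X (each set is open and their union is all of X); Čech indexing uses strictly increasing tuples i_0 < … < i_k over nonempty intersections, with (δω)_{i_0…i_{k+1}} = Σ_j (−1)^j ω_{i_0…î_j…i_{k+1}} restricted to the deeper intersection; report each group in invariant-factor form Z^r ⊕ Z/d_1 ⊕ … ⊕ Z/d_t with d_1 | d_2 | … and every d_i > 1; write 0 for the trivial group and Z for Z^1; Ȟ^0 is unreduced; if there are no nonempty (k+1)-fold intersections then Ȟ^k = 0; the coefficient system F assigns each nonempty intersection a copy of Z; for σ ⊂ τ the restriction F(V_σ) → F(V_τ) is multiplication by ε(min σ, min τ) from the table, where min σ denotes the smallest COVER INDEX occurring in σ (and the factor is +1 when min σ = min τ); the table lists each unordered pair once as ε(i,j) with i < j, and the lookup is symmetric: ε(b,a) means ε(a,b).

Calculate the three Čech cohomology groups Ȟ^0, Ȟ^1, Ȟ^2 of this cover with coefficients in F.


nerve of the cover:
  V12={t5} V15={t11} V23={t7} V34={t3} V45={t9}
C dims 5,5; δ0: rk 5, SNF 1^4·2
Ȟ^0 = (5 − 5) − 0 = 0, so Ȟ^0 ≅ 0
Ȟ^1 = (5 − 0) − 5 = 0 plus torsion [2], so Ȟ^1 ≅ Z/2
Ȟ^2 = (0 − 0) − 0 = 0, so Ȟ^2 ≅ 0

Ȟ^0(U;F) ≅ 0, Ȟ^1(U;F) ≅ Z/2, Ȟ^2(U;F) ≅ 0


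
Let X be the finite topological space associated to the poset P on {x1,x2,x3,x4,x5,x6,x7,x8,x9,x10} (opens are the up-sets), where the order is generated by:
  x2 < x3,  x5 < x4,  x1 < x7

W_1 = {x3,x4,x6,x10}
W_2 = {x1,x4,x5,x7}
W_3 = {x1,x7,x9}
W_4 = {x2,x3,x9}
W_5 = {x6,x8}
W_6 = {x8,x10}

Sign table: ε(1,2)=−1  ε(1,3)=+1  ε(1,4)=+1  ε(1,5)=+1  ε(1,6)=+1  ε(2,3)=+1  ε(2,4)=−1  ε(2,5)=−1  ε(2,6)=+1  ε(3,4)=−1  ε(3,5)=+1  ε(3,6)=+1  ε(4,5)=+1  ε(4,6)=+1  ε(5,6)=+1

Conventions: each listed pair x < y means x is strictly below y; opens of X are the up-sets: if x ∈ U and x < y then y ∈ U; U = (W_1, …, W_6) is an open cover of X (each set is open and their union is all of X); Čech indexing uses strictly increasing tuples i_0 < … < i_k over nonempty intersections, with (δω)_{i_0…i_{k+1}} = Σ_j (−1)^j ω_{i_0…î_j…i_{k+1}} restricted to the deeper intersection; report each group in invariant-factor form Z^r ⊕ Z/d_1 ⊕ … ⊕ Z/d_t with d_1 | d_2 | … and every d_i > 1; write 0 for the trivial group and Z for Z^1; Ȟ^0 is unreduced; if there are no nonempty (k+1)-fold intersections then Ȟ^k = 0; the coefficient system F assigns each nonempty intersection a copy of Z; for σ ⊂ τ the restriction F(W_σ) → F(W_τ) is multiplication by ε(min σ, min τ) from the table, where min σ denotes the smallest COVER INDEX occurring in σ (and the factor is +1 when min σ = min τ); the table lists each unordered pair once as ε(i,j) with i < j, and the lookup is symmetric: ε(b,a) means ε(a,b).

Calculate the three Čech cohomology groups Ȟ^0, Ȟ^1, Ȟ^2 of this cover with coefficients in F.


Ȟ^0(U;F) ≅ Z, Ȟ^1(U;F) ≅ Z^2 and Ȟ^2(U;F) ≅ 0

cover nerve:
  W12={x4} W14={x3} W15={x6} W16={x10} W23={x1,x7} W34={x9} W56={x8}
C dims 6,7; δ0: rk 5, SNF 1^5
Ȟ^0: (6−5)−0=1 ⇒ Z
Ȟ^1: (7−0)−5=2 ⇒ Z^2
Ȟ^2: (0−0)−0=0 ⇒ 0


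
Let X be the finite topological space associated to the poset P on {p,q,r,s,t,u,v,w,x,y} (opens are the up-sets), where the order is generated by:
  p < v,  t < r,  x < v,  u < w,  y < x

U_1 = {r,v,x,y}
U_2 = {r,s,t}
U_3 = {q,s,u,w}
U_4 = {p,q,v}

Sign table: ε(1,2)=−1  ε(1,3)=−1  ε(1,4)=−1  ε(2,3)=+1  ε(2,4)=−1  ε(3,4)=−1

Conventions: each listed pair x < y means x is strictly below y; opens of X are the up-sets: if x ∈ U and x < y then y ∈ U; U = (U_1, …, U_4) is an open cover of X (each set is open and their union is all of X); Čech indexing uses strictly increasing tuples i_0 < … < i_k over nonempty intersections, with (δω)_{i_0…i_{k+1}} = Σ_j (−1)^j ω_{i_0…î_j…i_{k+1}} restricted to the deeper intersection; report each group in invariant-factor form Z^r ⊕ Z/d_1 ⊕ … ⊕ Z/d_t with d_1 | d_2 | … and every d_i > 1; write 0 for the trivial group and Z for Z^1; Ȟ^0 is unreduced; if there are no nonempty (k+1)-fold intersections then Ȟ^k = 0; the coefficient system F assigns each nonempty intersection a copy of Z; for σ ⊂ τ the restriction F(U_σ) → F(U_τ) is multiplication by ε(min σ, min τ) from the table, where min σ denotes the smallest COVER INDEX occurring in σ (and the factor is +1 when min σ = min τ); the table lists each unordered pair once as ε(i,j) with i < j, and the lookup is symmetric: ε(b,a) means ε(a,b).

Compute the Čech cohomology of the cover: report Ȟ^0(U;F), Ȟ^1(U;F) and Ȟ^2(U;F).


Ȟ^0(U;F) ≅ 0, Ȟ^1(U;F) ≅ Z/2, Ȟ^2(U;F) ≅ 0

intersection data:
  U12={r} U14={v} U23={s} U34={q}
C dims 4,4; δ0: rk 4, SNF 1^3·2
Ȟ^0 = (4 − 4) − 0 = 0, so Ȟ^0 ≅ 0
Ȟ^1 = (4 − 0) − 4 = 0 plus torsion [2], so Ȟ^1 ≅ Z/2
Ȟ^2 = (0 − 0) − 0 = 0, so Ȟ^2 ≅ 0


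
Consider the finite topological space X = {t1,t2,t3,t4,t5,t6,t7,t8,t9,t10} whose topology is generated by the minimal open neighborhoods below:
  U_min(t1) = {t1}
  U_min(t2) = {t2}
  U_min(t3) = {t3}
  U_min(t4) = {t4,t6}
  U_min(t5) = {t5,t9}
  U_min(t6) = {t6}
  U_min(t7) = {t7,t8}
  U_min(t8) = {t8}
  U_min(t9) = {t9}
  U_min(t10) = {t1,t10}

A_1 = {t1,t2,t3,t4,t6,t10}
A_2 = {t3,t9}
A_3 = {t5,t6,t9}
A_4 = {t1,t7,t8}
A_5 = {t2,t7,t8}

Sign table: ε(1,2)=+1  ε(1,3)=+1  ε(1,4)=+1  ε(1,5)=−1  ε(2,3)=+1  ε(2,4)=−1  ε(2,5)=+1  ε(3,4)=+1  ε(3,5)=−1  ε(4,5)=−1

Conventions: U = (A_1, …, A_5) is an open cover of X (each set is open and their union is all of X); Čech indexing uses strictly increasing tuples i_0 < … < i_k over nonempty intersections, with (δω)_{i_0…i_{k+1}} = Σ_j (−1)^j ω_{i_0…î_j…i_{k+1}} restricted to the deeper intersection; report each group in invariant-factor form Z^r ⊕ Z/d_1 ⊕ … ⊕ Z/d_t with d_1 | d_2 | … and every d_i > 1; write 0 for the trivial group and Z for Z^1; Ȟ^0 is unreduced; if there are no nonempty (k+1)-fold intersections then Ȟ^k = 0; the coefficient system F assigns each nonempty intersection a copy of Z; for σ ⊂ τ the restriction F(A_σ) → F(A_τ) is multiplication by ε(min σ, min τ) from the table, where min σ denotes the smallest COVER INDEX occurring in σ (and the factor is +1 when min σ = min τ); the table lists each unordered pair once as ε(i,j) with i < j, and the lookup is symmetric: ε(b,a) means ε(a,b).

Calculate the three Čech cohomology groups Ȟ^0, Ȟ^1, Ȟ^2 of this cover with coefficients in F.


Ȟ^0 = Z, Ȟ^1 = Z^2, Ȟ^2 = 0

cover nerve:
  A12={t3} A13={t6} A14={t1} A15={t2} A23={t9} A45={t7,t8}
C dims 5,6; δ0: rk 4, SNF 1^4
Ȟ^0: (5−4)−0=1 ⇒ Z
Ȟ^1: (6−0)−4=2 ⇒ Z^2
Ȟ^2: (0−0)−0=0 ⇒ 0


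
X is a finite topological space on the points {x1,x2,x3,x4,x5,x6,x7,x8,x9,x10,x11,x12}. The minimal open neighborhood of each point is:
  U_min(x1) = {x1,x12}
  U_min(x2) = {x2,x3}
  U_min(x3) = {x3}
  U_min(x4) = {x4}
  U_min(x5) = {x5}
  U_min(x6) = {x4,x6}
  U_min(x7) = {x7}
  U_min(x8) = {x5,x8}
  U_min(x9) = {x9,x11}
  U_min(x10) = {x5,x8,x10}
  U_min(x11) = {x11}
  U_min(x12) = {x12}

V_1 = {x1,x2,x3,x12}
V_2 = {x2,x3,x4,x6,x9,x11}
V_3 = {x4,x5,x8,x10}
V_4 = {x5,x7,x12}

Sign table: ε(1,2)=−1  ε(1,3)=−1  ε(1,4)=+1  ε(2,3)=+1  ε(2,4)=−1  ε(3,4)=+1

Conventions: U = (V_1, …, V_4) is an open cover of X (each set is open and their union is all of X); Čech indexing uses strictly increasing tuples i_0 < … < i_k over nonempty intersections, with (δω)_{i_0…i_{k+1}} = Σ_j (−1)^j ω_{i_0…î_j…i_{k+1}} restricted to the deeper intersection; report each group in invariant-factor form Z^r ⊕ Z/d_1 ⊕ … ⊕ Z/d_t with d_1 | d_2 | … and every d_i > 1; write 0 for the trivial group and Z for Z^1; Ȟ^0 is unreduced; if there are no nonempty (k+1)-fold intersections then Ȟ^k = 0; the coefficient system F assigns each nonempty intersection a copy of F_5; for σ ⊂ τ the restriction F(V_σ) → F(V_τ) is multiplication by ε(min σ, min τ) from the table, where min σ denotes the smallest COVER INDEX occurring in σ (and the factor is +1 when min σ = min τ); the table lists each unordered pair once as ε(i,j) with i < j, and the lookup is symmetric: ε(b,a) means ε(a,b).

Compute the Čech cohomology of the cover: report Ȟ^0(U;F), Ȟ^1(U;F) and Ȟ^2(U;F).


Ȟ^0 = 0,  Ȟ^1 = 0,  Ȟ^2 = 0

nerve simplices:
  V12={x2,x3} V14={x12} V23={x4} V34={x5}
C dims 4,4; δ0: rk_F5 4
degree 0: 4−4−0 = 0 → Ȟ^0 ≅ 0
degree 1: 4−0−4 = 0 → Ȟ^1 ≅ 0
degree 2: 0−0−0 = 0 → Ȟ^2 ≅ 0


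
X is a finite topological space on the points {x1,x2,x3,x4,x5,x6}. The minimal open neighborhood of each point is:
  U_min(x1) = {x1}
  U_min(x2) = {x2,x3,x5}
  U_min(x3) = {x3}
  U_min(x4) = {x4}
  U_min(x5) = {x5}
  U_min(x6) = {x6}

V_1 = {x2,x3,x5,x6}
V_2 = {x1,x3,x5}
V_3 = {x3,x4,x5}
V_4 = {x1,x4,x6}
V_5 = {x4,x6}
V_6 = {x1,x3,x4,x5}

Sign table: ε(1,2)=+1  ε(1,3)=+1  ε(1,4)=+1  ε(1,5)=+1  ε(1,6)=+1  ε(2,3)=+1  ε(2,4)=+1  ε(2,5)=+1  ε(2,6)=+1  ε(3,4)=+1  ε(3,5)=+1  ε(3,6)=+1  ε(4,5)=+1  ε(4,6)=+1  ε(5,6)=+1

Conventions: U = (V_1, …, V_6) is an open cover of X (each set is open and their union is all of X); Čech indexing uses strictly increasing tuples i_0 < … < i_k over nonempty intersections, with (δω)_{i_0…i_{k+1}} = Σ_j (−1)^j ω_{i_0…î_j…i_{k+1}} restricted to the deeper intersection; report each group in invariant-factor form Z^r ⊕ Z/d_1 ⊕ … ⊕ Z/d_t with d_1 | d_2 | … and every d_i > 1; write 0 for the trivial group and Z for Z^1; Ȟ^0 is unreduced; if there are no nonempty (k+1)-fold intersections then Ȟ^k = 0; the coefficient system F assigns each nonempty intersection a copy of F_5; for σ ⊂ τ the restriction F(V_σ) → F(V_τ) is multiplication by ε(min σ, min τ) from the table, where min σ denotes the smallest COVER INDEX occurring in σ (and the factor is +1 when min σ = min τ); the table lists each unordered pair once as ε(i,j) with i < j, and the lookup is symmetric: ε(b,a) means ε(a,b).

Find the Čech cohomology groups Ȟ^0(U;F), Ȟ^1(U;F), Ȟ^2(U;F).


Ȟ^0 = Z/5,  Ȟ^1 = Z/5,  Ȟ^2 = 0

nerve of the cover:
  V12={x3,x5} V13={x3,x5} V14={x6} V15={x6} V16={x3,x5} V23={x3,x5} V24={x1} V26={x1,x3,x5} V34={x4} V35={x4} V36={x3,x4,x5} V45={x4,x6} V46={x1,x4} V56={x4}
  V123={x3,x5} V126={x3,x5} V136={x3,x5} V145={x6} V236={x3,x5} V246={x1} V345={x4} V346={x4} V356={x4} V456={x4}
  V1236={x3,x5} V3456={x4}
C dims 6,14,10,2; δ0: rk_F5 5; δ1: rk_F5 8; δ2: rk_F5 2
Ȟ^0 = (6 − 5) − 0 = 1, so Ȟ^0 ≅ Z/5
Ȟ^1 = (14 − 8) − 5 = 1, so Ȟ^1 ≅ Z/5
Ȟ^2 = (10 − 2) − 8 = 0, so Ȟ^2 ≅ 0


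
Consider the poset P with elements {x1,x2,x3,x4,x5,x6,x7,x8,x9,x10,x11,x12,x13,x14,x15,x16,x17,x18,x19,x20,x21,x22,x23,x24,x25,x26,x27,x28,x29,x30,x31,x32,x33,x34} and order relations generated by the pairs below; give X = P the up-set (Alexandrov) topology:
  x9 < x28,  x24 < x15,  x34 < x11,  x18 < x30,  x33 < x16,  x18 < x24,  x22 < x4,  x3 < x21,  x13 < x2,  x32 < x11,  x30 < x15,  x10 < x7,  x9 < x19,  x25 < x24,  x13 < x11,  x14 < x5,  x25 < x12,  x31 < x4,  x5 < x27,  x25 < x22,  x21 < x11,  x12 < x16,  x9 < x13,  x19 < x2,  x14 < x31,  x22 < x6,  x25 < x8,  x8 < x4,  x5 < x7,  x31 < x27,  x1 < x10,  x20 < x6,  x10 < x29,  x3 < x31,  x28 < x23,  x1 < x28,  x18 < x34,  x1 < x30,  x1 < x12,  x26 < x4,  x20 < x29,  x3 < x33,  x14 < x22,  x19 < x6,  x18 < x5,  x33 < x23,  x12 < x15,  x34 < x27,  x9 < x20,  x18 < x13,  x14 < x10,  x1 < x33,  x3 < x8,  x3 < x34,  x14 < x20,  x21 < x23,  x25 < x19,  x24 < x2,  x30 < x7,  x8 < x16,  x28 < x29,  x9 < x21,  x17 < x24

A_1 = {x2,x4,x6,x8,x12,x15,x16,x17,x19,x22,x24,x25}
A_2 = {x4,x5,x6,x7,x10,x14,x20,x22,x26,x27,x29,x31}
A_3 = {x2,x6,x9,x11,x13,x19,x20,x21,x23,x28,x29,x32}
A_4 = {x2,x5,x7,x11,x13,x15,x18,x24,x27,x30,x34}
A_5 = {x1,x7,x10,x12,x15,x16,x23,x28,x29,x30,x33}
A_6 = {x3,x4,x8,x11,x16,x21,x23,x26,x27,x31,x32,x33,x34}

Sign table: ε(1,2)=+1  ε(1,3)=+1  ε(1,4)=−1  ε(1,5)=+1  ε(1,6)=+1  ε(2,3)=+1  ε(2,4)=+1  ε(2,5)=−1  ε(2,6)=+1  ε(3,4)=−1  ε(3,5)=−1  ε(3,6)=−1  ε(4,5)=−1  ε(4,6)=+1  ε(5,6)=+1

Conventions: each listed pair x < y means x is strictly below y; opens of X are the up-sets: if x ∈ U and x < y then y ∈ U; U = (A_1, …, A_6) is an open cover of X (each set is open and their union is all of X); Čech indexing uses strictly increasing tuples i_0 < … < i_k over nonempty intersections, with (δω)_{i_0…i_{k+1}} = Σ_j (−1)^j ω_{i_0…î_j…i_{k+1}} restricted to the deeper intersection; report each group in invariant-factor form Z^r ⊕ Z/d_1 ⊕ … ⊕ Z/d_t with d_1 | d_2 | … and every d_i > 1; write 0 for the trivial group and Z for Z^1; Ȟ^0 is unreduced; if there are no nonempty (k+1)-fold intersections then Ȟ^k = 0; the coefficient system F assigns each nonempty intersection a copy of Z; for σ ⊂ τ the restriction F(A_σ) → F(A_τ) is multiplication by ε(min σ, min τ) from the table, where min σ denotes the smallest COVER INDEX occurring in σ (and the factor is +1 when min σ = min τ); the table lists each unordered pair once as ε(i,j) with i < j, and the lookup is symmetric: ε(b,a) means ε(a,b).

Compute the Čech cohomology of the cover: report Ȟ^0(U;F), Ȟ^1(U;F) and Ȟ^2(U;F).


intersection data:
  A12={x4,x6,x22} A13={x2,x6,x19} A14={x2,x15,x24} A15={x12,x15,x16} A16={x4,x8,x16} A23={x6,x20,x29} A24={x5,x7,x27} A25={x7,x10,x29} A26={x4,x26,x27,x31} A34={x2,x11,x13} A35={x23,x28,x29} A36={x11,x21,x23,x32} A45={x7,x15,x30} A46={x11,x27,x34} A56={x16,x23,x33}
  A123={x6} A126={x4} A134={x2} A145={x15} A156={x16} A235={x29} A245={x7} A246={x27} A346={x11} A356={x23}
C dims 6,15,10; δ0: rk 6, SNF 1^5·2; δ1: rk 9, SNF 1^9
Ȟ^0 = (6 − 6) − 0 = 0, so Ȟ^0 ≅ 0
Ȟ^1 = (15 − 9) − 6 = 0 plus torsion [2], so Ȟ^1 ≅ Z/2
Ȟ^2 = (10 − 0) − 9 = 1, so Ȟ^2 ≅ Z

Ȟ^0(U;F) ≅ 0, Ȟ^1(U;F) ≅ Z/2 and Ȟ^2(U;F) ≅ Z


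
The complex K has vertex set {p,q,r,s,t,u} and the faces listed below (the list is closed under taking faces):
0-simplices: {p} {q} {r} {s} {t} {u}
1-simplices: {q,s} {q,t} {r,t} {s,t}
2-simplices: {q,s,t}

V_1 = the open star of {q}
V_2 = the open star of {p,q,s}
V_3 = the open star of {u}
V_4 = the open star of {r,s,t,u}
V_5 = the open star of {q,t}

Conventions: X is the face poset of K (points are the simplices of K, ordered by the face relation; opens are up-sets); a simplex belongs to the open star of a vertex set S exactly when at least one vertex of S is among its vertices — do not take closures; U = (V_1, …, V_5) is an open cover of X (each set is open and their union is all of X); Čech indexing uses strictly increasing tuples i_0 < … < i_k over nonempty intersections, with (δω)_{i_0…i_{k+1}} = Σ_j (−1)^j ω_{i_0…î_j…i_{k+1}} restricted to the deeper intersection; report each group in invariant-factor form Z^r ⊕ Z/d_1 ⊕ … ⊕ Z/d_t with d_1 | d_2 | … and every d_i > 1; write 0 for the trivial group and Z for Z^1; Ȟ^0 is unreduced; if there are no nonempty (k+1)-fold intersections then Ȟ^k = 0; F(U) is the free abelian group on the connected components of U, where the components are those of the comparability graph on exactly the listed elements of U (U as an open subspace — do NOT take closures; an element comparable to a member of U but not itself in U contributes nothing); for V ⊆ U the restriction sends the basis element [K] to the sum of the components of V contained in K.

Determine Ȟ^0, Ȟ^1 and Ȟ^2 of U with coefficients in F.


intersection data:
  V1={{q},{q,s},{q,t},{q,s,t}} V2={{p},{q},{s},{q,s},{q,t},{s,t},{q,s,t}} V3={{u}} V4={{r},{s},{t},{u},{q,s},{q,t},{r,t},{s,t},{q,s,t}} V5={{q},{t},{q,s},{q,t},{r,t},{s,t},{q,s,t}}
  V12={{q},{q,s},{q,t},{q,s,t}} V14={{q,s},{q,t},{q,s,t}} V15={{q},{q,s},{q,t},{q,s,t}} V24={{s},{q,s},{q,t},{s,t},{q,s,t}} V25={{q},{q,s},{q,t},{s,t},{q,s,t}} V34={{u}} V45={{t},{q,s},{q,t},{r,t},{s,t},{q,s,t}}
  V124={{q,s},{q,t},{q,s,t}} V125={{q},{q,s},{q,t},{q,s,t}} V145={{q,s},{q,t},{q,s,t}} V245={{q,s},{q,t},{s,t},{q,s,t}}
  V1245={{q,s},{q,t},{q,s,t}}
components per intersection:
  V1: {{q},{q,s},{q,t},{q,s,t}}
  V2: {{p}} {{q},{s},{q,s},{q,t},{s,t},{q,s,t}}
  V3: {{u}}
  V4: {{r},{s},{t},{q,s},{q,t},{r,t},{s,t},{q,s,t}} {{u}}
  V5: {{q},{t},{q,s},{q,t},{r,t},{s,t},{q,s,t}}
  V12: {{q},{q,s},{q,t},{q,s,t}}
  V14: {{q,s},{q,t},{q,s,t}}
  V15: {{q},{q,s},{q,t},{q,s,t}}
  V24: {{s},{q,s},{q,t},{s,t},{q,s,t}}
  V25: {{q},{q,s},{q,t},{s,t},{q,s,t}}
  V34: {{u}}
  V45: {{t},{q,s},{q,t},{r,t},{s,t},{q,s,t}}
  V124: {{q,s},{q,t},{q,s,t}}
  V125: {{q},{q,s},{q,t},{q,s,t}}
  V145: {{q,s},{q,t},{q,s,t}}
  V245: {{q,s},{q,t},{s,t},{q,s,t}}
  V1245: {{q,s},{q,t},{q,s,t}}
C dims 7,7,4,1; δ0: rk 4, SNF 1^4; δ1: rk 3, SNF 1^3; δ2: rk 1, SNF 1^1
Ȟ^0 = (7 − 4) − 0 = 3, so Ȟ^0 ≅ Z^3
Ȟ^1 = (7 − 3) − 4 = 0, so Ȟ^1 ≅ 0
Ȟ^2 = (4 − 1) − 3 = 0, so Ȟ^2 ≅ 0

Ȟ^0 = Z^3,  Ȟ^1 = 0,  Ȟ^2 = 0


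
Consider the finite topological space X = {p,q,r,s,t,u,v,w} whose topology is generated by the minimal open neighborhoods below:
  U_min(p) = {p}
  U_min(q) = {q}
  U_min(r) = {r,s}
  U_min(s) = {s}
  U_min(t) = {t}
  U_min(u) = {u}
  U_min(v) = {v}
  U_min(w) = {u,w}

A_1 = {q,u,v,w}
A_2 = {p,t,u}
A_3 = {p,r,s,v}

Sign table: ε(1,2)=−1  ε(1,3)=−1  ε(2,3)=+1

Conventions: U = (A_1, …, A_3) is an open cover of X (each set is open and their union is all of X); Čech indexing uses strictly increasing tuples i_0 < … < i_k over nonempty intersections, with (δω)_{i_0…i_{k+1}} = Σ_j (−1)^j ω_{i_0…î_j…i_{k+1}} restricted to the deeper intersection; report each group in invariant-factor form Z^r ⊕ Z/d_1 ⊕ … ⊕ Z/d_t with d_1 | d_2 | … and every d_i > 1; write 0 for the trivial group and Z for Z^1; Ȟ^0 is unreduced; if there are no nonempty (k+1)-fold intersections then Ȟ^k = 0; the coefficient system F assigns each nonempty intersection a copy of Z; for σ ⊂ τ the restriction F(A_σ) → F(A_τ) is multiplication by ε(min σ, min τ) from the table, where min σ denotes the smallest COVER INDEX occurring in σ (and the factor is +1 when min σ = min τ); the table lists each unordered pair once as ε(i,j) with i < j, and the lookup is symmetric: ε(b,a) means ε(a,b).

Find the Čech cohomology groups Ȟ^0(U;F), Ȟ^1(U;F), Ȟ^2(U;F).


nonempty overlaps:
  A12={u} A13={v} A23={p}
C dims 3,3; δ0: rk 2, SNF 1^2
degree 0: 3−2−0 = 1 → Ȟ^0 ≅ Z
degree 1: 3−0−2 = 1 → Ȟ^1 ≅ Z
degree 2: 0−0−0 = 0 → Ȟ^2 ≅ 0

Ȟ^0 = Z, Ȟ^1 = Z and Ȟ^2 = 0


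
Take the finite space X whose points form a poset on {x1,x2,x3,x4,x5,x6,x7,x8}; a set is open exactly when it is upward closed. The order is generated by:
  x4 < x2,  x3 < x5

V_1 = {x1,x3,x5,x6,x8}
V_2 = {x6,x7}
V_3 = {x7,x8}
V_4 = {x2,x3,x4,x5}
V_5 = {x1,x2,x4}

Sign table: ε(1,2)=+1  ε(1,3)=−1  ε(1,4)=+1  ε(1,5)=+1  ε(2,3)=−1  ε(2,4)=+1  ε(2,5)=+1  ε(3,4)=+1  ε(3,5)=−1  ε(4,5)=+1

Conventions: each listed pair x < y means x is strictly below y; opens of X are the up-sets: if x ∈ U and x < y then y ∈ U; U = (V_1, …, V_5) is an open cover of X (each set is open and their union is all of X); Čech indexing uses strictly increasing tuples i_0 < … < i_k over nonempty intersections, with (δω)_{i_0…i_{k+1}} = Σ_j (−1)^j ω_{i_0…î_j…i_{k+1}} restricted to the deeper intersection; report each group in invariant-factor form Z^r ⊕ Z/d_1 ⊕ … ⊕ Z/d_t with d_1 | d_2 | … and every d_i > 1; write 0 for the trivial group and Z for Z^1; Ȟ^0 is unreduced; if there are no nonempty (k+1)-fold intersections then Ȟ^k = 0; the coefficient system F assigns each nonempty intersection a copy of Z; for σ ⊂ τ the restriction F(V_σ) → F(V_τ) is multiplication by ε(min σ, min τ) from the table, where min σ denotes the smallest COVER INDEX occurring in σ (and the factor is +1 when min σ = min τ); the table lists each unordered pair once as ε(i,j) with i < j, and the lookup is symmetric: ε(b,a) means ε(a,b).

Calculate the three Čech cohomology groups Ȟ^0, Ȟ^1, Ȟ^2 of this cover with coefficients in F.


nonempty intersections:
  V12={x6} V13={x8} V14={x3,x5} V15={x1} V23={x7} V45={x2,x4}
C dims 5,6; δ0: rk 4, SNF 1^4
Ȟ^0: (5−4)−0=1 ⇒ Z
Ȟ^1: (6−0)−4=2 ⇒ Z^2
Ȟ^2: (0−0)−0=0 ⇒ 0

Ȟ^0 ≅ Z,  Ȟ^1 ≅ Z^2,  Ȟ^2 ≅ 0


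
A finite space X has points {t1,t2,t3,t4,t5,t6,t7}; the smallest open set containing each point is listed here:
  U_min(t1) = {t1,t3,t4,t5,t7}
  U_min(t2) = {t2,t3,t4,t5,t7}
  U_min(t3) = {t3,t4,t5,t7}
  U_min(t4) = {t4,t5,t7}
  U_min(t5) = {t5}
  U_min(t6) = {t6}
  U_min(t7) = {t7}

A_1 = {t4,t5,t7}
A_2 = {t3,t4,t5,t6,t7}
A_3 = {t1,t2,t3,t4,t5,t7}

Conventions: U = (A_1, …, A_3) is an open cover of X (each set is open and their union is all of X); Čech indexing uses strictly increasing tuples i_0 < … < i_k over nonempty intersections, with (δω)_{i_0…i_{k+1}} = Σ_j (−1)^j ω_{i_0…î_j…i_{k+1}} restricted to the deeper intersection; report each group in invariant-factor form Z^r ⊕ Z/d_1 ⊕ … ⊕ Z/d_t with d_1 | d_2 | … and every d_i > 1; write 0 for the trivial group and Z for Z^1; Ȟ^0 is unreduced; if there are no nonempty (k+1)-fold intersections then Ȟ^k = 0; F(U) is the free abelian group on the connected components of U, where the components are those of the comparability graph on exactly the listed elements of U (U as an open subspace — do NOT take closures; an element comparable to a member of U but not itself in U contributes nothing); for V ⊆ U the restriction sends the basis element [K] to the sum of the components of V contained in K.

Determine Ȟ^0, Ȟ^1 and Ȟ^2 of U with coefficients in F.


nerve of the cover:
  A12={t4,t5,t7} A13={t4,t5,t7} A23={t3,t4,t5,t7}
  A123={t4,t5,t7}
components per intersection:
  A1: {t4,t5,t7}
  A2: {t3,t4,t5,t7} {t6}
  A3: {t1,t2,t3,t4,t5,t7}
  A12: {t4,t5,t7}
  A13: {t4,t5,t7}
  A23: {t3,t4,t5,t7}
  A123: {t4,t5,t7}
C dims 4,3,1; δ0: rk 2, SNF 1^2; δ1: rk 1, SNF 1^1
Ȟ^0 = (4 − 2) − 0 = 2, so Ȟ^0 ≅ Z^2
Ȟ^1 = (3 − 1) − 2 = 0, so Ȟ^1 ≅ 0
Ȟ^2 = (1 − 0) − 1 = 0, so Ȟ^2 ≅ 0

Ȟ^0 = Z^2, Ȟ^1 = 0, Ȟ^2 = 0


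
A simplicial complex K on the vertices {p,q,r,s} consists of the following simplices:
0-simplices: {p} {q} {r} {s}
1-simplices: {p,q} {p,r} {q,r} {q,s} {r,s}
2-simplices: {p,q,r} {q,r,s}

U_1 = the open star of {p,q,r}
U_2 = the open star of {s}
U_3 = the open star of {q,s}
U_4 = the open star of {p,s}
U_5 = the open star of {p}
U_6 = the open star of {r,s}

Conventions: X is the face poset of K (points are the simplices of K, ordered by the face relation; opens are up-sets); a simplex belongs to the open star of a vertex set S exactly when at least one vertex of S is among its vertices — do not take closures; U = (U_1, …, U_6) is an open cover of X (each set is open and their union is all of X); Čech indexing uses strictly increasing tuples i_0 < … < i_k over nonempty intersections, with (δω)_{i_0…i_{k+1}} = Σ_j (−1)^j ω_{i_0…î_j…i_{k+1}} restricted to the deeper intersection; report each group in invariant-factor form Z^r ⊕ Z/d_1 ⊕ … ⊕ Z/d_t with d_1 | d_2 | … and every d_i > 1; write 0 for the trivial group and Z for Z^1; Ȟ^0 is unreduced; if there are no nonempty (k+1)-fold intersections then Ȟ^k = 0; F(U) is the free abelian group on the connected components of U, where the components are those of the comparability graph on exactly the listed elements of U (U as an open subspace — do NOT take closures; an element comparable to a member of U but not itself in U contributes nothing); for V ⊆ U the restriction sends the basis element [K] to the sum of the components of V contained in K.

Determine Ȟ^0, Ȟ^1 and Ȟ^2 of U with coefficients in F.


nonempty overlaps:
  U1={{p},{q},{r},{p,q},{p,r},{q,r},{q,s},{r,s},{p,q,r},{q,r,s}} U2={{s},{q,s},{r,s},{q,r,s}} U3={{q},{s},{p,q},{q,r},{q,s},{r,s},{p,q,r},{q,r,s}} U4={{p},{s},{p,q},{p,r},{q,s},{r,s},{p,q,r},{q,r,s}} U5={{p},{p,q},{p,r},{p,q,r}} U6={{r},{s},{p,r},{q,r},{q,s},{r,s},{p,q,r},{q,r,s}}
  U12={{q,s},{r,s},{q,r,s}} U13={{q},{p,q},{q,r},{q,s},{r,s},{p,q,r},{q,r,s}} U14={{p},{p,q},{p,r},{q,s},{r,s},{p,q,r},{q,r,s}} U15={{p},{p,q},{p,r},{p,q,r}} U16={{r},{p,r},{q,r},{q,s},{r,s},{p,q,r},{q,r,s}} U23={{s},{q,s},{r,s},{q,r,s}} U24={{s},{q,s},{r,s},{q,r,s}} U26={{s},{q,s},{r,s},{q,r,s}} U34={{s},{p,q},{q,s},{r,s},{p,q,r},{q,r,s}} U35={{p,q},{p,q,r}} U36={{s},{q,r},{q,s},{r,s},{p,q,r},{q,r,s}} U45={{p},{p,q},{p,r},{p,q,r}} U46={{s},{p,r},{q,s},{r,s},{p,q,r},{q,r,s}} U56={{p,r},{p,q,r}}
  U123={{q,s},{r,s},{q,r,s}} U124={{q,s},{r,s},{q,r,s}} U126={{q,s},{r,s},{q,r,s}} U134={{p,q},{q,s},{r,s},{p,q,r},{q,r,s}} U135={{p,q},{p,q,r}} U136={{q,r},{q,s},{r,s},{p,q,r},{q,r,s}} U145={{p},{p,q},{p,r},{p,q,r}} U146={{p,r},{q,s},{r,s},{p,q,r},{q,r,s}} U156={{p,r},{p,q,r}} U234={{s},{q,s},{r,s},{q,r,s}} U236={{s},{q,s},{r,s},{q,r,s}} U246={{s},{q,s},{r,s},{q,r,s}} U345={{p,q},{p,q,r}} U346={{s},{q,s},{r,s},{p,q,r},{q,r,s}} U356={{p,q,r}} U456={{p,r},{p,q,r}}
  U1234={{q,s},{r,s},{q,r,s}} U1236={{q,s},{r,s},{q,r,s}} U1246={{q,s},{r,s},{q,r,s}} U1345={{p,q},{p,q,r}} U1346={{q,s},{r,s},{p,q,r},{q,r,s}} U1356={{p,q,r}} U1456={{p,r},{p,q,r}} U2346={{s},{q,s},{r,s},{q,r,s}} U3456={{p,q,r}}
  U12346={{q,s},{r,s},{q,r,s}} U13456={{p,q,r}}
components per intersection:
  U1: {{p},{q},{r},{p,q},{p,r},{q,r},{q,s},{r,s},{p,q,r},{q,r,s}}
  U2: {{s},{q,s},{r,s},{q,r,s}}
  U3: {{q},{s},{p,q},{q,r},{q,s},{r,s},{p,q,r},{q,r,s}}
  U4: {{p},{p,q},{p,r},{p,q,r}} {{s},{q,s},{r,s},{q,r,s}}
  U5: {{p},{p,q},{p,r},{p,q,r}}
  U6: {{r},{s},{p,r},{q,r},{q,s},{r,s},{p,q,r},{q,r,s}}
  U12: {{q,s},{r,s},{q,r,s}}
  U13: {{q},{p,q},{q,r},{q,s},{r,s},{p,q,r},{q,r,s}}
  U14: {{p},{p,q},{p,r},{p,q,r}} {{q,s},{r,s},{q,r,s}}
  U15: {{p},{p,q},{p,r},{p,q,r}}
  U16: {{r},{p,r},{q,r},{q,s},{r,s},{p,q,r},{q,r,s}}
  U23: {{s},{q,s},{r,s},{q,r,s}}
  U24: {{s},{q,s},{r,s},{q,r,s}}
  U26: {{s},{q,s},{r,s},{q,r,s}}
  U34: {{s},{q,s},{r,s},{q,r,s}} {{p,q},{p,q,r}}
  U35: {{p,q},{p,q,r}}
  U36: {{s},{q,r},{q,s},{r,s},{p,q,r},{q,r,s}}
  U45: {{p},{p,q},{p,r},{p,q,r}}
  U46: {{s},{q,s},{r,s},{q,r,s}} {{p,r},{p,q,r}}
  U56: {{p,r},{p,q,r}}
  U123: {{q,s},{r,s},{q,r,s}}
  U124: {{q,s},{r,s},{q,r,s}}
  U126: {{q,s},{r,s},{q,r,s}}
  U134: {{p,q},{p,q,r}} {{q,s},{r,s},{q,r,s}}
  U135: {{p,q},{p,q,r}}
  U136: {{q,r},{q,s},{r,s},{p,q,r},{q,r,s}}
  U145: {{p},{p,q},{p,r},{p,q,r}}
  U146: {{p,r},{p,q,r}} {{q,s},{r,s},{q,r,s}}
  U156: {{p,r},{p,q,r}}
  U234: {{s},{q,s},{r,s},{q,r,s}}
  U236: {{s},{q,s},{r,s},{q,r,s}}
  U246: {{s},{q,s},{r,s},{q,r,s}}
  U345: {{p,q},{p,q,r}}
  U346: {{s},{q,s},{r,s},{q,r,s}} {{p,q,r}}
  U356: {{p,q,r}}
  U456: {{p,r},{p,q,r}}
  U1234: {{q,s},{r,s},{q,r,s}}
  U1236: {{q,s},{r,s},{q,r,s}}
  U1246: {{q,s},{r,s},{q,r,s}}
  U1345: {{p,q},{p,q,r}}
  U1346: {{q,s},{r,s},{q,r,s}} {{p,q,r}}
  U1356: {{p,q,r}}
  U1456: {{p,r},{p,q,r}}
  U2346: {{s},{q,s},{r,s},{q,r,s}}
  U3456: {{p,q,r}}
  U12346: {{q,s},{r,s},{q,r,s}}
  U13456: {{p,q,r}}
C dims 7,17,19,10; δ0: rk 6, SNF 1^6; δ1: rk 11, SNF 1^11; δ2: rk 8, SNF 1^8
degree 0: 7−6−0 = 1 → Ȟ^0 ≅ Z
degree 1: 17−11−6 = 0 → Ȟ^1 ≅ 0
degree 2: 19−8−11 = 0 → Ȟ^2 ≅ 0

Ȟ^0 ≅ Z, Ȟ^1 ≅ 0 and Ȟ^2 ≅ 0


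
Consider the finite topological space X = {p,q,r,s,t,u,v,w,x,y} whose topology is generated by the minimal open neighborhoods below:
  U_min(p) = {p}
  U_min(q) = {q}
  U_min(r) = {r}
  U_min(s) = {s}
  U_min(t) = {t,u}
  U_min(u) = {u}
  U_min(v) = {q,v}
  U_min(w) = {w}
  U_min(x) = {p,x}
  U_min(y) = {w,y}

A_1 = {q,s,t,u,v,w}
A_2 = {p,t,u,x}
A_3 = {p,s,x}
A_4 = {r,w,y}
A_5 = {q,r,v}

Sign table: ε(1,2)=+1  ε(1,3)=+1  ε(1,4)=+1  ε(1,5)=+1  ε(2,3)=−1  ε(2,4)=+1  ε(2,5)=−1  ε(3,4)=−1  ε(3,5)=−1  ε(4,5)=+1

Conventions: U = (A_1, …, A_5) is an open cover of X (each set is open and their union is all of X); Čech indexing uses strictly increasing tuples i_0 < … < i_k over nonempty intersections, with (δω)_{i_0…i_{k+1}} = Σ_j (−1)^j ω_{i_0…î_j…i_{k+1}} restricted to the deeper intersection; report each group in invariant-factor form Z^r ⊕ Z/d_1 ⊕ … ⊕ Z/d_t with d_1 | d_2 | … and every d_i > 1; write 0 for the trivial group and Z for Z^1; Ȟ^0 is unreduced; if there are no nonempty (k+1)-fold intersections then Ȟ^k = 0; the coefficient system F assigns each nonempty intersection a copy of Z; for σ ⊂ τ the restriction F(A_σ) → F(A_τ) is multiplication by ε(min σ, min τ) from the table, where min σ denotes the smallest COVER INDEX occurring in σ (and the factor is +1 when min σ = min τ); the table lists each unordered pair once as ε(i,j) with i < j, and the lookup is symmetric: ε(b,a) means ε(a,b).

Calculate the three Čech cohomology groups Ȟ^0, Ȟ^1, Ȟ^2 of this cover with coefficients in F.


cover nerve:
  A12={t,u} A13={s} A14={w} A15={q,v} A23={p,x} A45={r}
C dims 5,6; δ0: rk 5, SNF 1^4·2
Ȟ^0: (5−5)−0=0 ⇒ 0
Ȟ^1: (6−0)−5=1 plus torsion [2] ⇒ Z ⊕ Z/2
Ȟ^2: (0−0)−0=0 ⇒ 0

Ȟ^0 ≅ 0, Ȟ^1 ≅ Z ⊕ Z/2, Ȟ^2 ≅ 0


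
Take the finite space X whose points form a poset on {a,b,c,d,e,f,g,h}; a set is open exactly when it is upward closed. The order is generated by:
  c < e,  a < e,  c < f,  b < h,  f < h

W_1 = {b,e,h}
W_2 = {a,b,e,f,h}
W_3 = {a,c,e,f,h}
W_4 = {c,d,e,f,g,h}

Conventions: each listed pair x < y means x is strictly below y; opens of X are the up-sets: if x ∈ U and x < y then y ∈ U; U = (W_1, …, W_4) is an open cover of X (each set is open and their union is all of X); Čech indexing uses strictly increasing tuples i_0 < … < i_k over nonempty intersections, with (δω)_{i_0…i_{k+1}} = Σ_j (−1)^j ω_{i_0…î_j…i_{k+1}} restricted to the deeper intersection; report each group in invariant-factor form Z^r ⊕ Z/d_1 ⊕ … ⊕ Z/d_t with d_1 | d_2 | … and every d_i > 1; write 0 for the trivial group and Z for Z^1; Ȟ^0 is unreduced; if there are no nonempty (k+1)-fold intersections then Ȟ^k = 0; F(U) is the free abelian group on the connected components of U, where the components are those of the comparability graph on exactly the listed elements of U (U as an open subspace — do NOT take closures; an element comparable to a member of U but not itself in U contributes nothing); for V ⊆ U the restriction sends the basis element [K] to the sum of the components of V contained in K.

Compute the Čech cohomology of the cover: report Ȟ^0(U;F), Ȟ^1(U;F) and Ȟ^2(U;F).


Ȟ^0(U;F) ≅ Z^3; Ȟ^1(U;F) ≅ 0; Ȟ^2(U;F) ≅ 0

intersection data:
  W12={b,e,h} W13={e,h} W14={e,h} W23={a,e,f,h} W24={e,f,h} W34={c,e,f,h}
  W123={e,h} W124={e,h} W134={e,h} W234={e,f,h}
  W1234={e,h}
components per intersection:
  W1: {b,h} {e}
  W2: {a,e} {b,f,h}
  W3: {a,c,e,f,h}
  W4: {c,e,f,h} {d} {g}
  W12: {b,h} {e}
  W13: {e} {h}
  W14: {e} {h}
  W23: {a,e} {f,h}
  W24: {e} {f,h}
  W34: {c,e,f,h}
  W123: {e} {h}
  W124: {e} {h}
  W134: {e} {h}
  W234: {e} {f,h}
  W1234: {e} {h}
C dims 8,11,8,2; δ0: rk 5, SNF 1^5; δ1: rk 6, SNF 1^6; δ2: rk 2, SNF 1^2
Ȟ^0 = (8 − 5) − 0 = 3, so Ȟ^0 ≅ Z^3
Ȟ^1 = (11 − 6) − 5 = 0, so Ȟ^1 ≅ 0
Ȟ^2 = (8 − 2) − 6 = 0, so Ȟ^2 ≅ 0


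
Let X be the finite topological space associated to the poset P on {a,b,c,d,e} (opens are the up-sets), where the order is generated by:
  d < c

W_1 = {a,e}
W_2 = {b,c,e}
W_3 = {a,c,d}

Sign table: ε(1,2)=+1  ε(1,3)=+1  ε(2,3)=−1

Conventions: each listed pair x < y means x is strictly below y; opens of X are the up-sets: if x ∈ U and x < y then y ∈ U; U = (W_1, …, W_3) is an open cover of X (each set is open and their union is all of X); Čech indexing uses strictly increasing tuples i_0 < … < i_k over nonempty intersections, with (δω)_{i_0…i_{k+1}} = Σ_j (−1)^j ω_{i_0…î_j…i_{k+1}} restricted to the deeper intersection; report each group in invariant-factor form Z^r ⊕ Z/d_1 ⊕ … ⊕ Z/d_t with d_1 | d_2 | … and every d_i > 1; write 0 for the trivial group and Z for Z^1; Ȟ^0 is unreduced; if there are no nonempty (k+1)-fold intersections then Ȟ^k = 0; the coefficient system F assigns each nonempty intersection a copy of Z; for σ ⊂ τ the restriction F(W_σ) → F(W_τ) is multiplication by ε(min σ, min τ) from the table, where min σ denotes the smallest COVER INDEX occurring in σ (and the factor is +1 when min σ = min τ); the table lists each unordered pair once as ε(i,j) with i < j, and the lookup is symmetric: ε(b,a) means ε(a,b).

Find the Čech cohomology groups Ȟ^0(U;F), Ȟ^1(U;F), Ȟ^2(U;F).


Ȟ^0(U;F) ≅ 0; Ȟ^1(U;F) ≅ Z/2; Ȟ^2(U;F) ≅ 0

nerve of the cover:
  W12={e} W13={a} W23={c}
C dims 3,3; δ0: rk 3, SNF 1^2·2
Ȟ^0 = (3 − 3) − 0 = 0, so Ȟ^0 ≅ 0
Ȟ^1 = (3 − 0) − 3 = 0 plus torsion [2], so Ȟ^1 ≅ Z/2
Ȟ^2 = (0 − 0) − 0 = 0, so Ȟ^2 ≅ 0


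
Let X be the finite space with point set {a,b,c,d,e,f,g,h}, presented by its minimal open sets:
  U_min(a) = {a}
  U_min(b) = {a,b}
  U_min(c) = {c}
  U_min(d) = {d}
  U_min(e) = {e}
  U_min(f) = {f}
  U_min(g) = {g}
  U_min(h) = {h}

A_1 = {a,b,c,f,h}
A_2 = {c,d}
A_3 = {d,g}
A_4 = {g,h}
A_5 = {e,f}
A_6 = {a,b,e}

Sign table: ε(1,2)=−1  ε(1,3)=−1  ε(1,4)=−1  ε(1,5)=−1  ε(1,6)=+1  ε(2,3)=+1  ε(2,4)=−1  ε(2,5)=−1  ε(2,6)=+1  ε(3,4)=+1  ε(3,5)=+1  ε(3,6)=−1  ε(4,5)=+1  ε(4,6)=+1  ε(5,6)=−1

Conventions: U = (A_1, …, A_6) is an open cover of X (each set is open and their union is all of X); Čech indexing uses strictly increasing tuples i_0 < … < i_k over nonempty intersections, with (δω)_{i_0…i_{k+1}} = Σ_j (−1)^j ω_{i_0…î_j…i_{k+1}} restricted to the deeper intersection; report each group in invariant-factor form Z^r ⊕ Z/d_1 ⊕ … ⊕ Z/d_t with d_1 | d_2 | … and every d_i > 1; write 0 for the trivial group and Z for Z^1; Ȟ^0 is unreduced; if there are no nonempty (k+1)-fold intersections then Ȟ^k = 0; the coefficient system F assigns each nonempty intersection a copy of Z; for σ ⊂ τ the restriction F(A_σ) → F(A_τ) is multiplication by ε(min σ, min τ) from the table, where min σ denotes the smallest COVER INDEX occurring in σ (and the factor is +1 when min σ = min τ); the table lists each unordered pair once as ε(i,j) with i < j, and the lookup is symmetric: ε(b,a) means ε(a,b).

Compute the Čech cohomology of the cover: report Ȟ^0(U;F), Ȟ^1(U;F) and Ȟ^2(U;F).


Ȟ^0(U;F) ≅ Z, Ȟ^1(U;F) ≅ Z^2 and Ȟ^2(U;F) ≅ 0

nonempty overlaps:
  A12={c} A14={h} A15={f} A16={a,b} A23={d} A34={g} A56={e}
C dims 6,7; δ0: rk 5, SNF 1^5
degree 0: 6−5−0 = 1 → Ȟ^0 ≅ Z
degree 1: 7−0−5 = 2 → Ȟ^1 ≅ Z^2
degree 2: 0−0−0 = 0 → Ȟ^2 ≅ 0


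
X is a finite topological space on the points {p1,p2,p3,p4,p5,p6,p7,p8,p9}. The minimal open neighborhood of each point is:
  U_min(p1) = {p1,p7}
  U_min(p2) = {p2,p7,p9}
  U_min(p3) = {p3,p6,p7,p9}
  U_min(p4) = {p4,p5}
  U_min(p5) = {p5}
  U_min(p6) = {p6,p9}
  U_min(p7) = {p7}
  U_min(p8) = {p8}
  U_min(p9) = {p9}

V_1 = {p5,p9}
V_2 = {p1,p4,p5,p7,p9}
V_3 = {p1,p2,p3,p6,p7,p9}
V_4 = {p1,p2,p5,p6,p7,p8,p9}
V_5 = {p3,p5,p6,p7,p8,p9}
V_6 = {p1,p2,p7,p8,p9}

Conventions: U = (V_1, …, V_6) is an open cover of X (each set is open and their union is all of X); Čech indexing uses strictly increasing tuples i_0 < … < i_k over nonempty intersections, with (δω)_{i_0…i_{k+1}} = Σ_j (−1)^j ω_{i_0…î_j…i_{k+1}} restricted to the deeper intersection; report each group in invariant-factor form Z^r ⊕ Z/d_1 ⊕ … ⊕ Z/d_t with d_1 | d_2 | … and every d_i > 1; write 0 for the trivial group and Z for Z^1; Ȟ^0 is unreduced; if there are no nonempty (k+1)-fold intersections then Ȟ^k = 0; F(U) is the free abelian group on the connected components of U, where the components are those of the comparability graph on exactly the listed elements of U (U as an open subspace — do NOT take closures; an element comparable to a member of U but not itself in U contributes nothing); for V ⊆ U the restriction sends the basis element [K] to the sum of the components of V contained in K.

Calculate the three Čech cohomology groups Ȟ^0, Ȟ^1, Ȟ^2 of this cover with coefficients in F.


intersection data:
  V12={p5,p9} V13={p9} V14={p5,p9} V15={p5,p9} V16={p9} V23={p1,p7,p9} V24={p1,p5,p7,p9} V25={p5,p7,p9} V26={p1,p7,p9} V34={p1,p2,p6,p7,p9} V35={p3,p6,p7,p9} V36={p1,p2,p7,p9} V45={p5,p6,p7,p8,p9} V46={p1,p2,p7,p8,p9} V56={p7,p8,p9}
  V123={p9} V124={p5,p9} V125={p5,p9} V126={p9} V134={p9} V135={p9} V136={p9} V145={p5,p9} V146={p9} V156={p9} V234={p1,p7,p9} V235={p7,p9} V236={p1,p7,p9} V245={p5,p7,p9} V246={p1,p7,p9} V256={p7,p9} V345={p6,p7,p9} V346={p1,p2,p7,p9} V356={p7,p9} V456={p7,p8,p9}
  V1234={p9} V1235={p9} V1236={p9} V1245={p5,p9} V1246={p9} V1256={p9} V1345={p9} V1346={p9} V1356={p9} V1456={p9} V2345={p7,p9} V2346={p1,p7,p9} V2356={p7,p9} V2456={p7,p9} V3456={p7,p9}
  V12345={p9} V12346={p9} V12356={p9} V12456={p9} V13456={p9} V23456={p7,p9}
  V123456={p9}
components per intersection:
  V1: {p5} {p9}
  V2: {p1,p7} {p4,p5} {p9}
  V3: {p1,p2,p3,p6,p7,p9}
  V4: {p1,p2,p6,p7,p9} {p5} {p8}
  V5: {p3,p6,p7,p9} {p5} {p8}
  V6: {p1,p2,p7,p9} {p8}
  V12: {p5} {p9}
  V13: {p9}
  V14: {p5} {p9}
  V15: {p5} {p9}
  V16: {p9}
  V23: {p1,p7} {p9}
  V24: {p1,p7} {p5} {p9}
  V25: {p5} {p7} {p9}
  V26: {p1,p7} {p9}
  V34: {p1,p2,p6,p7,p9}
  V35: {p3,p6,p7,p9}
  V36: {p1,p2,p7,p9}
  V45: {p5} {p6,p9} {p7} {p8}
  V46: {p1,p2,p7,p9} {p8}
  V56: {p7} {p8} {p9}
  V123: {p9}
  V124: {p5} {p9}
  V125: {p5} {p9}
  V126: {p9}
  V134: {p9}
  V135: {p9}
  V136: {p9}
  V145: {p5} {p9}
  V146: {p9}
  V156: {p9}
  V234: {p1,p7} {p9}
  V235: {p7} {p9}
  V236: {p1,p7} {p9}
  V245: {p5} {p7} {p9}
  V246: {p1,p7} {p9}
  V256: {p7} {p9}
  V345: {p6,p9} {p7}
  V346: {p1,p2,p7,p9}
  V356: {p7} {p9}
  V456: {p7} {p8} {p9}
  V1234: {p9}
  V1235: {p9}
  V1236: {p9}
  V1245: {p5} {p9}
  V1246: {p9}
  V1256: {p9}
  V1345: {p9}
  V1346: {p9}
  V1356: {p9}
  V1456: {p9}
  V2345: {p7} {p9}
  V2346: {p1,p7} {p9}
  V2356: {p7} {p9}
  V2456: {p7} {p9}
  V3456: {p7} {p9}
  V12345: {p9}
  V12346: {p9}
  V12356: {p9}
  V12456: {p9}
  V13456: {p9}
  V23456: {p7} {p9}
  V123456: {p9}
C dims 14,30,34,21; δ0: rk 11, SNF 1^11; δ1: rk 19, SNF 1^19; δ2: rk 15, SNF 1^15
Ȟ^0 = (14 − 11) − 0 = 3, so Ȟ^0 ≅ Z^3
Ȟ^1 = (30 − 19) − 11 = 0, so Ȟ^1 ≅ 0
Ȟ^2 = (34 − 15) − 19 = 0, so Ȟ^2 ≅ 0

Ȟ^0 ≅ Z^3, Ȟ^1 ≅ 0 and Ȟ^2 ≅ 0


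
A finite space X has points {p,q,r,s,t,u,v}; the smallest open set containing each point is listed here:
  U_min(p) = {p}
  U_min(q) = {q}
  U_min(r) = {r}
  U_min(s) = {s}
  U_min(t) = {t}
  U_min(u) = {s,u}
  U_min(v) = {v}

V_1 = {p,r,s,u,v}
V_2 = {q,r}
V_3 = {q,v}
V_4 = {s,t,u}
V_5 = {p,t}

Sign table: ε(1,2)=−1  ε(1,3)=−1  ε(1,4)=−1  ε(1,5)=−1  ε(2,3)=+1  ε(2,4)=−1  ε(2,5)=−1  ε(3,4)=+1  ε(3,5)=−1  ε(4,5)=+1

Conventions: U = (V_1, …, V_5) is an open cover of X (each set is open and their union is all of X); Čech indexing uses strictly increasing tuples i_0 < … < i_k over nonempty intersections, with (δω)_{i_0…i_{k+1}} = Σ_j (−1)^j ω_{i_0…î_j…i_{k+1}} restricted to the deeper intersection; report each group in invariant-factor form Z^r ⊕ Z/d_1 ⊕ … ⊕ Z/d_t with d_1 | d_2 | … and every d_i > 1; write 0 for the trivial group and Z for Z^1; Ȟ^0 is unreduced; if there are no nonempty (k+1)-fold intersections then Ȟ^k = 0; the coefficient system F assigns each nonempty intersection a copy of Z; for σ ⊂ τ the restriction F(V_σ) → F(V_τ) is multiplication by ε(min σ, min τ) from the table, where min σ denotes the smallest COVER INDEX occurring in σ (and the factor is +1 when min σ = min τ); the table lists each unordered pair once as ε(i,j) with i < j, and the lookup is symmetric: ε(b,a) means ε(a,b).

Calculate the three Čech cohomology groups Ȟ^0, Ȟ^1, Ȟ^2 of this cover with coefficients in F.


nerve simplices:
  V12={r} V13={v} V14={s,u} V15={p} V23={q} V45={t}
C dims 5,6; δ0: rk 4, SNF 1^4
degree 0: 5−4−0 = 1 → Ȟ^0 ≅ Z
degree 1: 6−0−4 = 2 → Ȟ^1 ≅ Z^2
degree 2: 0−0−0 = 0 → Ȟ^2 ≅ 0

Ȟ^0 ≅ Z, Ȟ^1 ≅ Z^2, Ȟ^2 ≅ 0
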